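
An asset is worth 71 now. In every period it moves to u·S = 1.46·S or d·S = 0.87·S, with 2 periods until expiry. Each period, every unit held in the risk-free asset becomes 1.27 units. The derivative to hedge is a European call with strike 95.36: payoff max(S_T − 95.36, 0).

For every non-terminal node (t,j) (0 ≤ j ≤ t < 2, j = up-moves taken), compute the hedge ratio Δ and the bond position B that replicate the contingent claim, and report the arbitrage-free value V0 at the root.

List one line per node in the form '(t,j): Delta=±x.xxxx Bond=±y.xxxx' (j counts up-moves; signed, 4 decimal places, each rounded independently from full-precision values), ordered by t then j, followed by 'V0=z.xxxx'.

Since d<R<u, set p* = (R−d)/(u−d) = 0.6780; price each node as the discounted p*-expectation of its children.
Payoff layer (t=2): V(2,0)=0.0000, V(2,1)=0.0000, V(2,2)=55.9836
  t=1,j=0: stock 61.7700 → up 90.1842 (V=0.0000), down 53.7399 (V=0.0000). Price 0.0000; hedge Δ=0.0000, bond B=0.0000.
  t=1,j=1: stock 103.6600 → up 151.3436 (V=55.9836), down 90.1842 (V=0.0000). Price 29.8858; hedge Δ=0.9154, bond B=-65.0016.
  t=0,j=0: stock 71.0000 → up 103.6600 (V=29.8858), down 61.7700 (V=0.0000). Price 15.9540; hedge Δ=0.7134, bond B=-34.6999.
Root portfolio cost Δ·71+B reproduces V0=15.9540.

(0,0): Delta=0.7134 Bond=-34.6999
(1,0): Delta=0.0000 Bond=0.0000
(1,1): Delta=0.9154 Bond=-65.0016
V0=15.9540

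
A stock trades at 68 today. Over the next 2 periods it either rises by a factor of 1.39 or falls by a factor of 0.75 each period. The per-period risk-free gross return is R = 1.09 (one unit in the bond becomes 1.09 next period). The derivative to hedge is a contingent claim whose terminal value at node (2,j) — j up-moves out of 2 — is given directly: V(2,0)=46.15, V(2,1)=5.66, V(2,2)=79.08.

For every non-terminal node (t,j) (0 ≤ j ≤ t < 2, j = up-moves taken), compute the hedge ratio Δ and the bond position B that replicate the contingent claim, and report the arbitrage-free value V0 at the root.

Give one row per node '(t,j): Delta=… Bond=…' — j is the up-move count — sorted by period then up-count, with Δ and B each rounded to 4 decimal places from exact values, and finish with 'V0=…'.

Since d<R<u, set p* = (R−d)/(u−d) = 0.5313; price each node as the discounted p*-expectation of its children.
Payoff layer (t=2): V(2,0)=46.1500, V(2,1)=5.6600, V(2,2)=79.0800
  t=1,j=0: stock 51.0000 → up 70.8900 (V=5.6600), down 38.2500 (V=46.1500). Price 22.6052; hedge Δ=-1.2405, bond B=85.8708.
  t=1,j=1: stock 94.5200 → up 131.3828 (V=79.0800), down 70.8900 (V=5.6600). Price 40.9765; hedge Δ=1.2137, bond B=-73.7423.
  t=0,j=0: stock 68.0000 → up 94.5200 (V=40.9765), down 51.0000 (V=22.6052). Price 29.6926; hedge Δ=0.4221, bond B=0.9875.
Self-financing check: at every node Δ·S+B equals the discounted successor values.

(0,0): Delta=0.4221 Bond=0.9875
(1,0): Delta=-1.2405 Bond=85.8708
(1,1): Delta=1.2137 Bond=-73.7423
V0=29.6926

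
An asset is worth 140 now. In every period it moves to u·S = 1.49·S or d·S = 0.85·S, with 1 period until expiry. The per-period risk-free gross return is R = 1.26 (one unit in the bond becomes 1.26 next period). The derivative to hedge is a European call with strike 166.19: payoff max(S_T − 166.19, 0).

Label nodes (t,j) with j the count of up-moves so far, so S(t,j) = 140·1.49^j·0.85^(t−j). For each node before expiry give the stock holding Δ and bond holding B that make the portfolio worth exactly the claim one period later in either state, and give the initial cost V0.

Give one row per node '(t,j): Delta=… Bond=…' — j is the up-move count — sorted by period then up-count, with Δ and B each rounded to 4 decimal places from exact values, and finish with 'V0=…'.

(0,0): Delta=0.4733 Bond=-44.7030
V0=21.5626

The replicating-portfolio and risk-neutral prices coincide; use p* = (1.26−0.85)/(1.49−0.85) = 0.6406 for the latter.
Terminal values V(1,·): V(1,0)=0.0000, V(1,1)=42.4100
Node (0,0) S=140.0000: V=(p*·42.4100+(1−p*)·0.0000)/1.26=21.5626; Δ=(42.4100−0.0000)/(208.6000−119.0000)=0.4733; B=V−Δ·S=-44.7030
The time-0 hedge costs 21.5626, which is the no-arbitrage price.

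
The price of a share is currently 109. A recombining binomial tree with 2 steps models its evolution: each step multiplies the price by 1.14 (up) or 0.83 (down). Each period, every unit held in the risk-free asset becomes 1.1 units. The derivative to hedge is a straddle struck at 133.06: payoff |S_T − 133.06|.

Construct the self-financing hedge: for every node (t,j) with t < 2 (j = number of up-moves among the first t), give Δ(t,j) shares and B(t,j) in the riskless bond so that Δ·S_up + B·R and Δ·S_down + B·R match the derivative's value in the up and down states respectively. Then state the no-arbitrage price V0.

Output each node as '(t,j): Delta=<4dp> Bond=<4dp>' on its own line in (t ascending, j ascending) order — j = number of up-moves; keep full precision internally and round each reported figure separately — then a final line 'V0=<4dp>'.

No-arbitrage ⇒ martingale measure with p* = (R−d)/(u−d) = 0.8710.
At expiry t=2: V(2,0)=57.9699, V(2,1)=29.9242, V(2,2)=8.5964
Node (1,0) S=90.4700: V=(p*·29.9242+(1−p*)·57.9699)/1.1=30.4936; Δ=(29.9242−57.9699)/(103.1358−75.0901)=-1.0000; B=V−Δ·S=120.9636
Node (1,1) S=124.2600: V=(p*·8.5964+(1−p*)·29.9242)/1.1=10.3167; Δ=(8.5964−29.9242)/(141.6564−103.1358)=-0.5537; B=V−Δ·S=79.1161
Node (0,0) S=109.0000: V=(p*·10.3167+(1−p*)·30.4936)/1.1=11.7456; Δ=(10.3167−30.4936)/(124.2600−90.4700)=-0.5971; B=V−Δ·S=76.8325
Self-financing check: at every node Δ·S+B equals the discounted successor values.

(0,0): Delta=-0.5971 Bond=76.8325
(1,0): Delta=-1.0000 Bond=120.9636
(1,1): Delta=-0.5537 Bond=79.1161
V0=11.7456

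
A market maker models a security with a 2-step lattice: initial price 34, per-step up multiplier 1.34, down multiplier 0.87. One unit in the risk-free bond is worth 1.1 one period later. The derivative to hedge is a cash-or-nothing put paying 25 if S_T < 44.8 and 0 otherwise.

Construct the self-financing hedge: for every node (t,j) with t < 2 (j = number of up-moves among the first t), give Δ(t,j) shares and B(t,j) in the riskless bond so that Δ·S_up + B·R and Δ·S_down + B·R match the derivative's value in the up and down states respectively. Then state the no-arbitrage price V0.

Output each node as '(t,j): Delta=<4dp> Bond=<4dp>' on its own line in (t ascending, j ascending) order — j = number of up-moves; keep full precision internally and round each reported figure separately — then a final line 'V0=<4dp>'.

The replicating-portfolio and risk-neutral prices coincide; use p* = (1.1−0.87)/(1.34−0.87) = 0.4894 for the latter.
Payoff layer (t=2): V(2,0)=25.0000, V(2,1)=25.0000, V(2,2)=0.0000
Node (1,0) S=29.5800: V=(p*·25.0000+(1−p*)·25.0000)/1.1=22.7273; Δ=(25.0000−25.0000)/(39.6372−25.7346)=0.0000; B=V−Δ·S=22.7273
Node (1,1) S=45.5600: V=(p*·0.0000+(1−p*)·25.0000)/1.1=11.6054; Δ=(0.0000−25.0000)/(61.0504−39.6372)=-1.1675; B=V−Δ·S=64.7969
Node (0,0) S=34.0000: V=(p*·11.6054+(1−p*)·22.7273)/1.1=15.7133; Δ=(11.6054−22.7273)/(45.5600−29.5800)=-0.6960; B=V−Δ·S=39.3769
Root portfolio cost Δ·34+B reproduces V0=15.7133.

(0,0): Delta=-0.6960 Bond=39.3769
(1,0): Delta=0.0000 Bond=22.7273
(1,1): Delta=-1.1675 Bond=64.7969
V0=15.7133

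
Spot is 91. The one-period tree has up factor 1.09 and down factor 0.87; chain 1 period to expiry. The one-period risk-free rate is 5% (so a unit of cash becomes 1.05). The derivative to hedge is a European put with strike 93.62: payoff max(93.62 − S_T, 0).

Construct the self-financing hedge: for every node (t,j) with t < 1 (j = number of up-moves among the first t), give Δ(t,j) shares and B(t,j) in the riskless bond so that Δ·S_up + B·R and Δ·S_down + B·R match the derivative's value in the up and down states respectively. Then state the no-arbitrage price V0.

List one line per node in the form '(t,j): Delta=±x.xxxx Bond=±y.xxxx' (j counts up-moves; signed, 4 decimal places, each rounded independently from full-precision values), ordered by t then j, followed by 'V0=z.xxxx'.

(0,0): Delta=-0.7218 Bond=68.1840
V0=2.5022

Under the risk-neutral measure, an up-move has probability p* = (R−d)/(u−d) = 0.8182 and values discount at R = 1.05.
Terminal payoffs: V(1,0)=14.4500, V(1,1)=0.0000
(0,0): S=91.0000. Δ = (V_up−V_dn)/(S_up−S_dn) = (0.0000−14.4500)/(99.1900−79.1700) = -0.7218. V = [p*·0.0000 + (1−p*)·14.4500]/1.05 = 2.5022. B = V − Δ·S = 68.1840.
The time-0 hedge costs 2.5022, which is the no-arbitrage price.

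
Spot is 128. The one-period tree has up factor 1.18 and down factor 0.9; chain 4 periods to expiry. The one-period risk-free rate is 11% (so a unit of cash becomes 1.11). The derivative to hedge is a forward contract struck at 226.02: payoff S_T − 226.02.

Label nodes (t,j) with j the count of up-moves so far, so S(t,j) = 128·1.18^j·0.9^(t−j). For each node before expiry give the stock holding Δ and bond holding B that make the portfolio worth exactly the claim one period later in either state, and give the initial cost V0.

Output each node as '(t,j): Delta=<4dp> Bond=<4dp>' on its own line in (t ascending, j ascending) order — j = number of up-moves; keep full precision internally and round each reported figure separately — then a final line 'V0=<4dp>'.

(0,0): Delta=1.0000 Bond=-148.8864
(1,0): Delta=1.0000 Bond=-165.2639
(1,1): Delta=1.0000 Bond=-165.2639
(2,0): Delta=1.0000 Bond=-183.4429
(2,1): Delta=1.0000 Bond=-183.4429
(2,2): Delta=1.0000 Bond=-183.4429
(3,0): Delta=1.0000 Bond=-203.6216
(3,1): Delta=1.0000 Bond=-203.6216
(3,2): Delta=1.0000 Bond=-203.6216
(3,3): Delta=1.0000 Bond=-203.6216
V0=-20.8864

No-arbitrage ⇒ martingale measure with p* = (R−d)/(u−d) = 0.7500.
Terminal payoffs: V(4,0)=-142.0392, V(4,1)=-115.9118, V(4,2)=-81.6560, V(4,3)=-36.7427, V(4,4)=22.1436
Node (3,0) S=93.3120: V=(p*·-115.9118+(1−p*)·-142.0392)/1.11=-110.3096; Δ=(-115.9118−-142.0392)/(110.1082−83.9808)=1.0000; B=V−Δ·S=-203.6216
Node (3,1) S=122.3424: V=(p*·-81.6560+(1−p*)·-115.9118)/1.11=-81.2792; Δ=(-81.6560−-115.9118)/(144.3640−110.1082)=1.0000; B=V−Δ·S=-203.6216
Node (3,2) S=160.4045: V=(p*·-36.7427+(1−p*)·-81.6560)/1.11=-43.2171; Δ=(-36.7427−-81.6560)/(189.2773−144.3640)=1.0000; B=V−Δ·S=-203.6216
Node (3,3) S=210.3081: V=(p*·22.1436+(1−p*)·-36.7427)/1.11=6.6865; Δ=(22.1436−-36.7427)/(248.1636−189.2773)=1.0000; B=V−Δ·S=-203.6216
Node (2,0) S=103.6800: V=(p*·-81.2792+(1−p*)·-110.3096)/1.11=-79.7629; Δ=(-81.2792−-110.3096)/(122.3424−93.3120)=1.0000; B=V−Δ·S=-183.4429
Node (2,1) S=135.9360: V=(p*·-43.2171+(1−p*)·-81.2792)/1.11=-47.5069; Δ=(-43.2171−-81.2792)/(160.4045−122.3424)=1.0000; B=V−Δ·S=-183.4429
Node (2,2) S=178.2272: V=(p*·6.6865+(1−p*)·-43.2171)/1.11=-5.2157; Δ=(6.6865−-43.2171)/(210.3081−160.4045)=1.0000; B=V−Δ·S=-183.4429
Node (1,0) S=115.2000: V=(p*·-47.5069+(1−p*)·-79.7629)/1.11=-50.0639; Δ=(-47.5069−-79.7629)/(135.9360−103.6800)=1.0000; B=V−Δ·S=-165.2639
Node (1,1) S=151.0400: V=(p*·-5.2157+(1−p*)·-47.5069)/1.11=-14.2239; Δ=(-5.2157−-47.5069)/(178.2272−135.9360)=1.0000; B=V−Δ·S=-165.2639
Node (0,0) S=128.0000: V=(p*·-14.2239+(1−p*)·-50.0639)/1.11=-20.8864; Δ=(-14.2239−-50.0639)/(151.0400−115.2000)=1.0000; B=V−Δ·S=-148.8864
The time-0 hedge costs -20.8864, which is the no-arbitrage price.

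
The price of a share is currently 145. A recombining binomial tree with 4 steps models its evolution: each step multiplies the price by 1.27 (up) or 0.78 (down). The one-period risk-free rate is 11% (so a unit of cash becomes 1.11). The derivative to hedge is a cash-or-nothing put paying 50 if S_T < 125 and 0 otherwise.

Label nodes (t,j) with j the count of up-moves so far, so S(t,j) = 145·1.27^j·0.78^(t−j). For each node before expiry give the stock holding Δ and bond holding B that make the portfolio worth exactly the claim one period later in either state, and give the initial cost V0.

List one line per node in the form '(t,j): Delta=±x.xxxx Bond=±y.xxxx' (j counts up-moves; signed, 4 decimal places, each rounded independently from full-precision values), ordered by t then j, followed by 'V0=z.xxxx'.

(0,0): Delta=-0.1108 Bond=19.5363
(1,0): Delta=-0.3221 Bond=45.5735
(1,1): Delta=-0.0480 Bond=10.1031
(2,0): Delta=-0.7018 Bond=84.0862
(2,1): Delta=-0.2090 Bond=34.3444
(2,2): Delta=0.0000 Bond=0.0000
(3,0): Delta=0.0000 Bond=45.0450
(3,1): Delta=-0.9108 Bond=116.7494
(3,2): Delta=0.0000 Bond=0.0000
(3,3): Delta=0.0000 Bond=0.0000
V0=3.4635

The replicating-portfolio and risk-neutral prices coincide; use p* = (1.11−0.78)/(1.27−0.78) = 0.6735 for the latter.
Terminal payoffs: V(4,0)=50.0000, V(4,1)=50.0000, V(4,2)=0.0000, V(4,3)=0.0000, V(4,4)=0.0000
Node (3,0) S=68.8100: V=(p*·50.0000+(1−p*)·50.0000)/1.11=45.0450; Δ=(50.0000−50.0000)/(87.3888−53.6718)=0.0000; B=V−Δ·S=45.0450
Node (3,1) S=112.0369: V=(p*·0.0000+(1−p*)·50.0000)/1.11=14.7086; Δ=(0.0000−50.0000)/(142.2868−87.3888)=-0.9108; B=V−Δ·S=116.7494
Node (3,2) S=182.4190: V=(p*·0.0000+(1−p*)·0.0000)/1.11=0.0000; Δ=(0.0000−0.0000)/(231.6721−142.2868)=0.0000; B=V−Δ·S=0.0000
Node (3,3) S=297.0155: V=(p*·0.0000+(1−p*)·0.0000)/1.11=0.0000; Δ=(0.0000−0.0000)/(377.2097−231.6721)=0.0000; B=V−Δ·S=0.0000
Node (2,0) S=88.2180: V=(p*·14.7086+(1−p*)·45.0450)/1.11=22.1751; Δ=(14.7086−45.0450)/(112.0369−68.8100)=-0.7018; B=V−Δ·S=84.0862
Node (2,1) S=143.6370: V=(p*·0.0000+(1−p*)·14.7086)/1.11=4.3269; Δ=(0.0000−14.7086)/(182.4190−112.0369)=-0.2090; B=V−Δ·S=34.3444
Node (2,2) S=233.8705: V=(p*·0.0000+(1−p*)·0.0000)/1.11=0.0000; Δ=(0.0000−0.0000)/(297.0155−182.4190)=0.0000; B=V−Δ·S=0.0000
Node (1,0) S=113.1000: V=(p*·4.3269+(1−p*)·22.1751)/1.11=9.1485; Δ=(4.3269−22.1751)/(143.6370−88.2180)=-0.3221; B=V−Δ·S=45.5735
Node (1,1) S=184.1500: V=(p*·0.0000+(1−p*)·4.3269)/1.11=1.2728; Δ=(0.0000−4.3269)/(233.8705−143.6370)=-0.0480; B=V−Δ·S=10.1031
Node (0,0) S=145.0000: V=(p*·1.2728+(1−p*)·9.1485)/1.11=3.4635; Δ=(1.2728−9.1485)/(184.1500−113.1000)=-0.1108; B=V−Δ·S=19.5363
The time-0 hedge costs 3.4635, which is the no-arbitrage price.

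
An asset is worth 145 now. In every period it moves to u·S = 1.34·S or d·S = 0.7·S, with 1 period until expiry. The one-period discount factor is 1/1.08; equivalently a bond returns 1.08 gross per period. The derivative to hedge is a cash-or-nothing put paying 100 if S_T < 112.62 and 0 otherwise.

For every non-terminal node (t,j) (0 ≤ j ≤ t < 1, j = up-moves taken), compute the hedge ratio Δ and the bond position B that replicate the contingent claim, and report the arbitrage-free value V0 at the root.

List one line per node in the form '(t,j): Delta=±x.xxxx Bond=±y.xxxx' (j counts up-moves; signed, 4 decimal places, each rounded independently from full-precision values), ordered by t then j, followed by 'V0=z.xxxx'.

(0,0): Delta=-1.0776 Bond=193.8657
V0=37.6157

Since d<R<u, set p* = (R−d)/(u−d) = 0.5938; price each node as the discounted p*-expectation of its children.
Terminal values V(1,·): V(1,0)=100.0000, V(1,1)=0.0000
  t=0,j=0: stock 145.0000 → up 194.3000 (V=0.0000), down 101.5000 (V=100.0000). Price 37.6157; hedge Δ=-1.0776, bond B=193.8657.
The time-0 hedge costs 37.6157, which is the no-arbitrage price.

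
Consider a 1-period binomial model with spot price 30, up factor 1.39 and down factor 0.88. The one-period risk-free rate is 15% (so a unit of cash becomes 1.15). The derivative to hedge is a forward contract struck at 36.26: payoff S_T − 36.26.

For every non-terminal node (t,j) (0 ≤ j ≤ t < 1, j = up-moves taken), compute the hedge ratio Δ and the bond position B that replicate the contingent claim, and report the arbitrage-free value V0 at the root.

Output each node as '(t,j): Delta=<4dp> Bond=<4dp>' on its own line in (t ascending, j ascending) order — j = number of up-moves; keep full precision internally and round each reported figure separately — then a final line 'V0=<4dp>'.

Since d<R<u, set p* = (R−d)/(u−d) = 0.5294; price each node as the discounted p*-expectation of its children.
Terminal values V(1,·): V(1,0)=-9.8600, V(1,1)=5.4400
Node (0,0) S=30.0000: V=(p*·5.4400+(1−p*)·-9.8600)/1.15=-1.5304; Δ=(5.4400−-9.8600)/(41.7000−26.4000)=1.0000; B=V−Δ·S=-31.5304
Each (Δ,B) replicates both successor values, so the strategy is self-financing and V0 is arbitrage-free.

(0,0): Delta=1.0000 Bond=-31.5304
V0=-1.5304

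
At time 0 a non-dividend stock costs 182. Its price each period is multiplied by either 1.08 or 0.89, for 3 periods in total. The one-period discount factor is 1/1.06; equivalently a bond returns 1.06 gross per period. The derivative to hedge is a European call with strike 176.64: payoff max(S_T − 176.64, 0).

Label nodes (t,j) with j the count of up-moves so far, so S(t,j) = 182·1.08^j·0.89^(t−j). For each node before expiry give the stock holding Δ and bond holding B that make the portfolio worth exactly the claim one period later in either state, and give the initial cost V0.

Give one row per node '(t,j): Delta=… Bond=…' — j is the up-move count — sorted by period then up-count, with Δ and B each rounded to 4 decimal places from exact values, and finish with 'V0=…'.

(0,0): Delta=0.8906 Bond=-127.8379
(1,0): Delta=0.3372 Bond=-45.8558
(1,1): Delta=0.9443 Bond=-146.0555
(2,0): Delta=0.0000 Bond=0.0000
(2,1): Delta=0.3699 Bond=-54.3257
(2,2): Delta=1.0000 Bond=-166.6415
V0=34.2600

The replicating-portfolio and risk-neutral prices coincide; use p* = (1.06−0.89)/(1.08−0.89) = 0.8947 for the latter.
Payoff layer (t=3): V(3,0)=0.0000, V(3,1)=0.0000, V(3,2)=12.2935, V(3,3)=52.6276
  t=2,j=0: stock 144.1622 → up 155.6952 (V=0.0000), down 128.3044 (V=0.0000). Price 0.0000; hedge Δ=0.0000, bond B=0.0000.
  t=2,j=1: stock 174.9384 → up 188.9335 (V=12.2935), down 155.6952 (V=0.0000). Price 10.3768; hedge Δ=0.3699, bond B=-54.3257.
  t=2,j=2: stock 212.2848 → up 229.2676 (V=52.6276), down 188.9335 (V=12.2935). Price 45.6433; hedge Δ=1.0000, bond B=-166.6415.
  t=1,j=0: stock 161.9800 → up 174.9384 (V=10.3768), down 144.1622 (V=0.0000). Price 8.7590; hedge Δ=0.3372, bond B=-45.8558.
  t=1,j=1: stock 196.5600 → up 212.2848 (V=45.6433), down 174.9384 (V=10.3768). Price 39.5576; hedge Δ=0.9443, bond B=-146.0555.
  t=0,j=0: stock 182.0000 → up 196.5600 (V=39.5576), down 161.9800 (V=8.7590). Price 34.2600; hedge Δ=0.8906, bond B=-127.8379.
Check: Δ(0,0)·S0 + B(0,0) = 34.2600 = V0.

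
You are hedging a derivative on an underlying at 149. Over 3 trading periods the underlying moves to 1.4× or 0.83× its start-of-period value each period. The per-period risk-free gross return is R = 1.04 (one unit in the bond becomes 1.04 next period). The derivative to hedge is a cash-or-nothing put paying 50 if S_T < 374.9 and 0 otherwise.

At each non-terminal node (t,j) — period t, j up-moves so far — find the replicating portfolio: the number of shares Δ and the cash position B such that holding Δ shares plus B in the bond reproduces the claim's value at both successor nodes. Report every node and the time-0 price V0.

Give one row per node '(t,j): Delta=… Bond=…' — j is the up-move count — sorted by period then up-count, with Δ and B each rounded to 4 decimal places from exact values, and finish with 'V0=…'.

Under the risk-neutral measure, an up-move has probability p* = (R−d)/(u−d) = 0.3684 and values discount at R = 1.04.
Terminal values V(3,·): V(3,0)=50.0000, V(3,1)=50.0000, V(3,2)=50.0000, V(3,3)=0.0000
(2,0): S=102.6461. Δ = (V_up−V_dn)/(S_up−S_dn) = (50.0000−50.0000)/(143.7045−85.1963) = 0.0000. V = [p*·50.0000 + (1−p*)·50.0000]/1.04 = 48.0769. B = V − Δ·S = 48.0769.
(2,1): S=173.1380. Δ = (V_up−V_dn)/(S_up−S_dn) = (50.0000−50.0000)/(242.3932−143.7045) = 0.0000. V = [p*·50.0000 + (1−p*)·50.0000]/1.04 = 48.0769. B = V − Δ·S = 48.0769.
(2,2): S=292.0400. Δ = (V_up−V_dn)/(S_up−S_dn) = (0.0000−50.0000)/(408.8560−242.3932) = -0.3004. V = [p*·0.0000 + (1−p*)·50.0000]/1.04 = 30.3644. B = V − Δ·S = 118.0837.
(1,0): S=123.6700. Δ = (V_up−V_dn)/(S_up−S_dn) = (48.0769−48.0769)/(173.1380−102.6461) = 0.0000. V = [p*·48.0769 + (1−p*)·48.0769]/1.04 = 46.2278. B = V − Δ·S = 46.2278.
(1,1): S=208.6000. Δ = (V_up−V_dn)/(S_up−S_dn) = (30.3644−48.0769)/(292.0400−173.1380) = -0.1490. V = [p*·30.3644 + (1−p*)·48.0769]/1.04 = 39.9531. B = V − Δ·S = 71.0278.
(0,0): S=149.0000. Δ = (V_up−V_dn)/(S_up−S_dn) = (39.9531−46.2278)/(208.6000−123.6700) = -0.0739. V = [p*·39.9531 + (1−p*)·46.2278]/1.04 = 42.2270. B = V − Δ·S = 53.2352.
Root portfolio cost Δ·149+B reproduces V0=42.2270.

(0,0): Delta=-0.0739 Bond=53.2352
(1,0): Delta=0.0000 Bond=46.2278
(1,1): Delta=-0.1490 Bond=71.0278
(2,0): Delta=0.0000 Bond=48.0769
(2,1): Delta=0.0000 Bond=48.0769
(2,2): Delta=-0.3004 Bond=118.0837
V0=42.2270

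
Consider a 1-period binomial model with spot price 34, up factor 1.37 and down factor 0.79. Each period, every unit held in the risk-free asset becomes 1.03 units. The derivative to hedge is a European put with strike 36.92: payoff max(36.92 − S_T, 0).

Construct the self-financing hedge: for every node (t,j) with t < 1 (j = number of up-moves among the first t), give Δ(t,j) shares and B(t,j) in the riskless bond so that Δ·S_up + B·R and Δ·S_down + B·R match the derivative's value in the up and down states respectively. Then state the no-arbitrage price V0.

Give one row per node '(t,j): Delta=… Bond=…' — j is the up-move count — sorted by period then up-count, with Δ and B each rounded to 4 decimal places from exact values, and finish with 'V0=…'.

Under the risk-neutral measure, an up-move has probability p* = (R−d)/(u−d) = 0.4138 and values discount at R = 1.03.
Terminal values V(1,·): V(1,0)=10.0600, V(1,1)=0.0000
Node (0,0) S=34.0000: V=(p*·0.0000+(1−p*)·10.0600)/1.03=5.7255; Δ=(0.0000−10.0600)/(46.5800−26.8600)=-0.5101; B=V−Δ·S=23.0703
Check: Δ(0,0)·S0 + B(0,0) = 5.7255 = V0.

(0,0): Delta=-0.5101 Bond=23.0703
V0=5.7255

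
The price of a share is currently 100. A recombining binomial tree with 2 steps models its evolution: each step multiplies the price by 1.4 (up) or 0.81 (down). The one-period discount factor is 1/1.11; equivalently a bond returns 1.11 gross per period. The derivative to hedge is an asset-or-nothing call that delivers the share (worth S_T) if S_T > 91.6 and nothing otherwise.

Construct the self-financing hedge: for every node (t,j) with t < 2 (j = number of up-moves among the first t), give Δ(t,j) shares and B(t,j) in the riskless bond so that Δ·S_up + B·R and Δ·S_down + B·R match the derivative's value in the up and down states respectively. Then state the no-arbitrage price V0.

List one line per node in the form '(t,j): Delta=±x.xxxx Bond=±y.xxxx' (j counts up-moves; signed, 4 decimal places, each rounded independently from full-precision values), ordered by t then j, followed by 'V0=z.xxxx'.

Since d<R<u, set p* = (R−d)/(u−d) = 0.5085; price each node as the discounted p*-expectation of its children.
Payoff layer (t=2): V(2,0)=0.0000, V(2,1)=113.4000, V(2,2)=196.0000
(1,0): S=81.0000. Δ = (V_up−V_dn)/(S_up−S_dn) = (113.4000−0.0000)/(113.4000−65.6100) = 2.3729. V = [p*·113.4000 + (1−p*)·0.0000]/1.11 = 51.9469. B = V − Δ·S = -140.2565.
(1,1): S=140.0000. Δ = (V_up−V_dn)/(S_up−S_dn) = (196.0000−113.4000)/(196.0000−113.4000) = 1.0000. V = [p*·196.0000 + (1−p*)·113.4000]/1.11 = 140.0000. B = V − Δ·S = 0.0000.
(0,0): S=100.0000. Δ = (V_up−V_dn)/(S_up−S_dn) = (140.0000−51.9469)/(140.0000−81.0000) = 1.4924. V = [p*·140.0000 + (1−p*)·51.9469]/1.11 = 87.1348. B = V − Δ·S = -62.1078.
Self-financing check: at every node Δ·S+B equals the discounted successor values.

(0,0): Delta=1.4924 Bond=-62.1078
(1,0): Delta=2.3729 Bond=-140.2565
(1,1): Delta=1.0000 Bond=0.0000
V0=87.1348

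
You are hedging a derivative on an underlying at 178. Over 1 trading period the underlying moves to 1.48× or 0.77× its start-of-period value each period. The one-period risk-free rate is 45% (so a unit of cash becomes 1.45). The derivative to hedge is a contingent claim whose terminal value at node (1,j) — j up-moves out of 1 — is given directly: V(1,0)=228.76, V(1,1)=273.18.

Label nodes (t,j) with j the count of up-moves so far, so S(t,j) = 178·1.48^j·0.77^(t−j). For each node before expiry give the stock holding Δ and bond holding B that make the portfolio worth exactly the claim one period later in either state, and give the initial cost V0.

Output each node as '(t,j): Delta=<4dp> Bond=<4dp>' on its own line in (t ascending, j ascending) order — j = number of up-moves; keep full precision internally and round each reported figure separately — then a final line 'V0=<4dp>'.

(0,0): Delta=0.3515 Bond=124.5422
V0=187.1056

Risk-neutral probability p* = (R−d)/(u−d) = (1.45−0.77)/(1.48−0.77) = 0.9577.
At expiry t=1: V(1,0)=228.7600, V(1,1)=273.1800
  t=0,j=0: stock 178.0000 → up 263.4400 (V=273.1800), down 137.0600 (V=228.7600). Price 187.1056; hedge Δ=0.3515, bond B=124.5422.
Root portfolio cost Δ·178+B reproduces V0=187.1056.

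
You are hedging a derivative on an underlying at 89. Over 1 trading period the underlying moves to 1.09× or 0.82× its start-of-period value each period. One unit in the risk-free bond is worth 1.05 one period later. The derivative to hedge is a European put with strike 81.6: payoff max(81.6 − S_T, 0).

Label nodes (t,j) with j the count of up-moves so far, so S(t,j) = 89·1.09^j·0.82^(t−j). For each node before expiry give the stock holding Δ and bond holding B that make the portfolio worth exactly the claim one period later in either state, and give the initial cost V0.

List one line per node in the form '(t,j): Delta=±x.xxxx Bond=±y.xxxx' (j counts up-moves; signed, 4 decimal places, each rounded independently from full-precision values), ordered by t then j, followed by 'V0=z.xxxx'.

(0,0): Delta=-0.3587 Bond=33.1422
V0=1.2162

No-arbitrage ⇒ martingale measure with p* = (R−d)/(u−d) = 0.8519.
Payoff layer (t=1): V(1,0)=8.6200, V(1,1)=0.0000
(0,0): S=89.0000. Δ = (V_up−V_dn)/(S_up−S_dn) = (0.0000−8.6200)/(97.0100−72.9800) = -0.3587. V = [p*·0.0000 + (1−p*)·8.6200]/1.05 = 1.2162. B = V − Δ·S = 33.1422.
The time-0 hedge costs 1.2162, which is the no-arbitrage price.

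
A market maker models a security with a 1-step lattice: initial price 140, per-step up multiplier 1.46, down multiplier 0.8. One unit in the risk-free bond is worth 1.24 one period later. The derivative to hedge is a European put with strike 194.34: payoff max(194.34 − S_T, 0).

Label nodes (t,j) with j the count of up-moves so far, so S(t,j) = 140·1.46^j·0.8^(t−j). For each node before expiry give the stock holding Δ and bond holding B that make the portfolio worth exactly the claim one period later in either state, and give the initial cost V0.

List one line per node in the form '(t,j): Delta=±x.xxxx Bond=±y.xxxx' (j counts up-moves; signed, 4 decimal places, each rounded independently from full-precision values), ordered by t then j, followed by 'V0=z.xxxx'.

(0,0): Delta=-0.8911 Bond=146.8920
V0=22.1344

Under the risk-neutral measure, an up-move has probability p* = (R−d)/(u−d) = 0.6667 and values discount at R = 1.24.
Terminal values V(1,·): V(1,0)=82.3400, V(1,1)=0.0000
(0,0): S=140.0000. Δ = (V_up−V_dn)/(S_up−S_dn) = (0.0000−82.3400)/(204.4000−112.0000) = -0.8911. V = [p*·0.0000 + (1−p*)·82.3400]/1.24 = 22.1344. B = V − Δ·S = 146.8920.
Root portfolio cost Δ·140+B reproduces V0=22.1344.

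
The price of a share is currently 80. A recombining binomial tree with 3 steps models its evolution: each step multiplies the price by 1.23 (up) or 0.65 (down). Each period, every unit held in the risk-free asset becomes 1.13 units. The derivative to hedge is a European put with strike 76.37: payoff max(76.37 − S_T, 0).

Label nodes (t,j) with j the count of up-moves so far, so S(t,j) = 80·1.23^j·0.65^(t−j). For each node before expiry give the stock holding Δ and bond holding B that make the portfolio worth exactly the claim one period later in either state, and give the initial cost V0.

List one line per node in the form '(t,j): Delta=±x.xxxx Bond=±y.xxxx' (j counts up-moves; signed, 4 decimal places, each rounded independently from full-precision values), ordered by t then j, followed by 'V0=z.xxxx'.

Under the risk-neutral measure, an up-move has probability p* = (R−d)/(u−d) = 0.8276 and values discount at R = 1.13.
Terminal values V(3,·): V(3,0)=54.4000, V(3,1)=34.7960, V(3,2)=0.0000, V(3,3)=0.0000
(2,0): S=33.8000. Δ = (V_up−V_dn)/(S_up−S_dn) = (34.7960−54.4000)/(41.5740−21.9700) = -1.0000. V = [p*·34.7960 + (1−p*)·54.4000]/1.13 = 33.7841. B = V − Δ·S = 67.5841.
(2,1): S=63.9600. Δ = (V_up−V_dn)/(S_up−S_dn) = (0.0000−34.7960)/(78.6708−41.5740) = -0.9380. V = [p*·0.0000 + (1−p*)·34.7960]/1.13 = 5.3091. B = V − Δ·S = 65.3022.
(2,2): S=121.0320. Δ = (V_up−V_dn)/(S_up−S_dn) = (0.0000−0.0000)/(148.8694−78.6708) = 0.0000. V = [p*·0.0000 + (1−p*)·0.0000]/1.13 = 0.0000. B = V − Δ·S = 0.0000.
(1,0): S=52.0000. Δ = (V_up−V_dn)/(S_up−S_dn) = (5.3091−33.7841)/(63.9600−33.8000) = -0.9441. V = [p*·5.3091 + (1−p*)·33.7841]/1.13 = 9.0430. B = V − Δ·S = 58.1377.
(1,1): S=98.4000. Δ = (V_up−V_dn)/(S_up−S_dn) = (0.0000−5.3091)/(121.0320−63.9600) = -0.0930. V = [p*·0.0000 + (1−p*)·5.3091]/1.13 = 0.8101. B = V − Δ·S = 9.9637.
(0,0): S=80.0000. Δ = (V_up−V_dn)/(S_up−S_dn) = (0.8101−9.0430)/(98.4000−52.0000) = -0.1774. V = [p*·0.8101 + (1−p*)·9.0430]/1.13 = 1.9730. B = V − Δ·S = 16.1678.
Check: Δ(0,0)·S0 + B(0,0) = 1.9730 = V0.

(0,0): Delta=-0.1774 Bond=16.1678
(1,0): Delta=-0.9441 Bond=58.1377
(1,1): Delta=-0.0930 Bond=9.9637
(2,0): Delta=-1.0000 Bond=67.5841
(2,1): Delta=-0.9380 Bond=65.3022
(2,2): Delta=0.0000 Bond=0.0000
V0=1.9730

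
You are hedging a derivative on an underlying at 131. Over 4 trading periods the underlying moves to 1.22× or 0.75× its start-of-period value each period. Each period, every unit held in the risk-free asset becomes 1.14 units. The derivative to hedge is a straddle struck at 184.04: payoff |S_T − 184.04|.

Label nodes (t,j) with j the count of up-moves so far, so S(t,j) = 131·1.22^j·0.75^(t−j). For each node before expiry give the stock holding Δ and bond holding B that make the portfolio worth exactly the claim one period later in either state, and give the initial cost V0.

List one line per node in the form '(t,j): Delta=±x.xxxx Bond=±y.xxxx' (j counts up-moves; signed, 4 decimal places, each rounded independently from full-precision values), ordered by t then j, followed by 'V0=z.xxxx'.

Risk-neutral probability p* = (R−d)/(u−d) = (1.14−0.75)/(1.22−0.75) = 0.8298.
Terminal payoffs: V(4,0)=142.5908, V(4,1)=116.6159, V(4,2)=74.3635, V(4,3)=5.6329, V(4,4)=106.1688
  t=3,j=0: stock 55.2656 → up 67.4241 (V=116.6159), down 41.4492 (V=142.5908). Price 106.1730; hedge Δ=-1.0000, bond B=161.4386.
  t=3,j=1: stock 89.8987 → up 109.6765 (V=74.3635), down 67.4241 (V=116.6159). Price 71.5398; hedge Δ=-1.0000, bond B=161.4386.
  t=3,j=2: stock 146.2353 → up 178.4071 (V=5.6329), down 109.6765 (V=74.3635). Price 15.2033; hedge Δ=-1.0000, bond B=161.4386.
  t=3,j=3: stock 237.8761 → up 290.2088 (V=106.1688), down 178.4071 (V=5.6329). Price 78.1196; hedge Δ=0.8992, bond B=-135.7866.
  t=2,j=0: stock 73.6875 → up 89.8987 (V=71.5398), down 55.2656 (V=106.1730). Price 67.9253; hedge Δ=-1.0000, bond B=141.6128.
  t=2,j=1: stock 119.8650 → up 146.2353 (V=15.2033), down 89.8987 (V=71.5398). Price 21.7478; hedge Δ=-1.0000, bond B=141.6128.
  t=2,j=2: stock 194.9804 → up 237.8761 (V=78.1196), down 146.2353 (V=15.2033). Price 59.1320; hedge Δ=0.6866, bond B=-74.7325.
  t=1,j=0: stock 98.2500 → up 119.8650 (V=21.7478), down 73.6875 (V=67.9253). Price 25.9718; hedge Δ=-1.0000, bond B=124.2218.
  t=1,j=1: stock 159.8200 → up 194.9804 (V=59.1320), down 119.8650 (V=21.7478). Price 46.2883; hedge Δ=0.4977, bond B=-33.2524.
  t=0,j=0: stock 131.0000 → up 159.8200 (V=46.2883), down 98.2500 (V=25.9718). Price 37.5703; hedge Δ=0.3300, bond B=-5.6564.
Root portfolio cost Δ·131+B reproduces V0=37.5703.

(0,0): Delta=0.3300 Bond=-5.6564
(1,0): Delta=-1.0000 Bond=124.2218
(1,1): Delta=0.4977 Bond=-33.2524
(2,0): Delta=-1.0000 Bond=141.6128
(2,1): Delta=-1.0000 Bond=141.6128
(2,2): Delta=0.6866 Bond=-74.7325
(3,0): Delta=-1.0000 Bond=161.4386
(3,1): Delta=-1.0000 Bond=161.4386
(3,2): Delta=-1.0000 Bond=161.4386
(3,3): Delta=0.8992 Bond=-135.7866
V0=37.5703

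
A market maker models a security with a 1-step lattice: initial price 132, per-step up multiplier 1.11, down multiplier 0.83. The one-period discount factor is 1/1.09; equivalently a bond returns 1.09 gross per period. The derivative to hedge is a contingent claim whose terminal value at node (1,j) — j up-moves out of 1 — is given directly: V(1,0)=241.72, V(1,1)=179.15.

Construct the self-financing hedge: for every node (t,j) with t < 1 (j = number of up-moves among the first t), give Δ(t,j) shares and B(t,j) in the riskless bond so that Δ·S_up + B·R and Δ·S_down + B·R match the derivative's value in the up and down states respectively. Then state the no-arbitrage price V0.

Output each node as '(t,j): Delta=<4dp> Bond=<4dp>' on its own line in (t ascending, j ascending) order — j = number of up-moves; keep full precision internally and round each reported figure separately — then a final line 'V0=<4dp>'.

Since d<R<u, set p* = (R−d)/(u−d) = 0.9286; price each node as the discounted p*-expectation of its children.
Terminal values V(1,·): V(1,0)=241.7200, V(1,1)=179.1500
(0,0): S=132.0000. Δ = (V_up−V_dn)/(S_up−S_dn) = (179.1500−241.7200)/(146.5200−109.5600) = -1.6929. V = [p*·179.1500 + (1−p*)·241.7200]/1.09 = 168.4581. B = V − Δ·S = 391.9223.
Check: Δ(0,0)·S0 + B(0,0) = 168.4581 = V0.

(0,0): Delta=-1.6929 Bond=391.9223
V0=168.4581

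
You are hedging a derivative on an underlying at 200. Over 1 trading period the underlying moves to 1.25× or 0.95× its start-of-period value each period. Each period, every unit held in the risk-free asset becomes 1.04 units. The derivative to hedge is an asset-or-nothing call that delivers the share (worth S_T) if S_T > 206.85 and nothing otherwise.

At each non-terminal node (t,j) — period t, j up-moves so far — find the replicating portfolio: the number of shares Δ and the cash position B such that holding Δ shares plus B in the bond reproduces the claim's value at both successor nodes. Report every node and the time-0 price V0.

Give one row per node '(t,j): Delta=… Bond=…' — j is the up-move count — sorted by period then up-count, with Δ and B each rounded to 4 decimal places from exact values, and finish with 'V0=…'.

(0,0): Delta=4.1667 Bond=-761.2179
V0=72.1154

Risk-neutral probability p* = (R−d)/(u−d) = (1.04−0.95)/(1.25−0.95) = 0.3000.
Terminal values V(1,·): V(1,0)=0.0000, V(1,1)=250.0000
  t=0,j=0: stock 200.0000 → up 250.0000 (V=250.0000), down 190.0000 (V=0.0000). Price 72.1154; hedge Δ=4.1667, bond B=-761.2179.
The time-0 hedge costs 72.1154, which is the no-arbitrage price.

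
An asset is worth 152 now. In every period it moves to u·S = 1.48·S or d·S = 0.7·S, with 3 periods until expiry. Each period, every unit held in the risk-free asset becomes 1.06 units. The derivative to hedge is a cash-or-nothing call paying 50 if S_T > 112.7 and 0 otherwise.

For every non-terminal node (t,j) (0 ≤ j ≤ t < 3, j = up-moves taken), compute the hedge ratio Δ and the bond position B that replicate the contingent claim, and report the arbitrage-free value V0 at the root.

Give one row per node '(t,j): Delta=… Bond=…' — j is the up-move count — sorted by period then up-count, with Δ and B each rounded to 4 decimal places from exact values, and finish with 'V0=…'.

Under the risk-neutral measure, an up-move has probability p* = (R−d)/(u−d) = 0.4615 and values discount at R = 1.06.
Terminal payoffs: V(3,0)=0.0000, V(3,1)=0.0000, V(3,2)=50.0000, V(3,3)=50.0000
(2,0): S=74.4800. Δ = (V_up−V_dn)/(S_up−S_dn) = (0.0000−0.0000)/(110.2304−52.1360) = 0.0000. V = [p*·0.0000 + (1−p*)·0.0000]/1.06 = 0.0000. B = V − Δ·S = 0.0000.
(2,1): S=157.4720. Δ = (V_up−V_dn)/(S_up−S_dn) = (50.0000−0.0000)/(233.0586−110.2304) = 0.4071. V = [p*·50.0000 + (1−p*)·0.0000]/1.06 = 21.7707. B = V − Δ·S = -42.3319.
(2,2): S=332.9408. Δ = (V_up−V_dn)/(S_up−S_dn) = (50.0000−50.0000)/(492.7524−233.0586) = 0.0000. V = [p*·50.0000 + (1−p*)·50.0000]/1.06 = 47.1698. B = V − Δ·S = 47.1698.
(1,0): S=106.4000. Δ = (V_up−V_dn)/(S_up−S_dn) = (21.7707−0.0000)/(157.4720−74.4800) = 0.2623. V = [p*·21.7707 + (1−p*)·0.0000]/1.06 = 9.4793. B = V − Δ·S = -18.4319.
(1,1): S=224.9600. Δ = (V_up−V_dn)/(S_up−S_dn) = (47.1698−21.7707)/(332.9408−157.4720) = 0.1448. V = [p*·47.1698 + (1−p*)·21.7707]/1.06 = 31.5975. B = V − Δ·S = -0.9655.
(0,0): S=152.0000. Δ = (V_up−V_dn)/(S_up−S_dn) = (31.5975−9.4793)/(224.9600−106.4000) = 0.1866. V = [p*·31.5975 + (1−p*)·9.4793]/1.06 = 18.5733. B = V − Δ·S = -9.7835.
Root portfolio cost Δ·152+B reproduces V0=18.5733.

(0,0): Delta=0.1866 Bond=-9.7835
(1,0): Delta=0.2623 Bond=-18.4319
(1,1): Delta=0.1448 Bond=-0.9655
(2,0): Delta=0.0000 Bond=0.0000
(2,1): Delta=0.4071 Bond=-42.3319
(2,2): Delta=0.0000 Bond=47.1698
V0=18.5733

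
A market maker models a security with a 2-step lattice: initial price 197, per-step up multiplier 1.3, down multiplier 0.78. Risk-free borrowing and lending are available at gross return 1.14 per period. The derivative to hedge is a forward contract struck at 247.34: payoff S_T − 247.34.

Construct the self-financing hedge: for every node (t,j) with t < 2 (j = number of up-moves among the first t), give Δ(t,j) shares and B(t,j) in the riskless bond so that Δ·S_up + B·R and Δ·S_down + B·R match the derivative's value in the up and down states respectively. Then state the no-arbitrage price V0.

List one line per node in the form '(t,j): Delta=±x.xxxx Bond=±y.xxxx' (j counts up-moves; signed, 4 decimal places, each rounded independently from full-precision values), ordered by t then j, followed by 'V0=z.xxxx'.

The replicating-portfolio and risk-neutral prices coincide; use p* = (1.14−0.78)/(1.3−0.78) = 0.6923 for the latter.
Payoff layer (t=2): V(2,0)=-127.4852, V(2,1)=-47.5820, V(2,2)=85.5900
Node (1,0) S=153.6600: V=(p*·-47.5820+(1−p*)·-127.4852)/1.14=-63.3049; Δ=(-47.5820−-127.4852)/(199.7580−119.8548)=1.0000; B=V−Δ·S=-216.9649
Node (1,1) S=256.1000: V=(p*·85.5900+(1−p*)·-47.5820)/1.14=39.1351; Δ=(85.5900−-47.5820)/(332.9300−199.7580)=1.0000; B=V−Δ·S=-216.9649
Node (0,0) S=197.0000: V=(p*·39.1351+(1−p*)·-63.3049)/1.14=6.6799; Δ=(39.1351−-63.3049)/(256.1000−153.6600)=1.0000; B=V−Δ·S=-190.3201
Each (Δ,B) replicates both successor values, so the strategy is self-financing and V0 is arbitrage-free.

(0,0): Delta=1.0000 Bond=-190.3201
(1,0): Delta=1.0000 Bond=-216.9649
(1,1): Delta=1.0000 Bond=-216.9649
V0=6.6799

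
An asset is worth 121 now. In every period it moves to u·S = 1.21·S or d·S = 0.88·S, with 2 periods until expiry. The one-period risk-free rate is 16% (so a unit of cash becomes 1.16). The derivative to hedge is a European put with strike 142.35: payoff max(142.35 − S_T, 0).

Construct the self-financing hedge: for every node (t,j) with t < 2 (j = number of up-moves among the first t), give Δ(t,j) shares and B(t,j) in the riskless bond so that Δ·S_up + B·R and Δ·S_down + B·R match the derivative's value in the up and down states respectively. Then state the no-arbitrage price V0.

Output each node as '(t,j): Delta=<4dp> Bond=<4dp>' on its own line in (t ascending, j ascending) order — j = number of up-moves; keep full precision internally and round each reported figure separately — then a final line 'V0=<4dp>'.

Risk-neutral probability p* = (R−d)/(u−d) = (1.16−0.88)/(1.21−0.88) = 0.8485.
At expiry t=2: V(2,0)=48.6476, V(2,1)=13.5092, V(2,2)=0.0000
  t=1,j=0: stock 106.4800 → up 128.8408 (V=13.5092), down 93.7024 (V=48.6476). Price 16.2355; hedge Δ=-1.0000, bond B=122.7155.
  t=1,j=1: stock 146.4100 → up 177.1561 (V=0.0000), down 128.8408 (V=13.5092). Price 1.7645; hedge Δ=-0.2796, bond B=42.7015.
  t=0,j=0: stock 121.0000 → up 146.4100 (V=1.7645), down 106.4800 (V=16.2355). Price 3.4113; hedge Δ=-0.3624, bond B=47.2628.
Self-financing check: at every node Δ·S+B equals the discounted successor values.

(0,0): Delta=-0.3624 Bond=47.2628
(1,0): Delta=-1.0000 Bond=122.7155
(1,1): Delta=-0.2796 Bond=42.7015
V0=3.4113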